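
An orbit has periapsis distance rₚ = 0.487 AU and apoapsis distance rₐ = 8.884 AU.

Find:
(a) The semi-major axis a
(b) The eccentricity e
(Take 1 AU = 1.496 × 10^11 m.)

Convert to SI: rₚ = 0.487 AU = 7.28552e+10 m; rₐ = 8.884 AU = 1.32905e+12 m.
(a) a = (rₚ + rₐ) / 2 = (7.28552e+10 + 1.32905e+12) / 2 ≈ 7.01e+11 m = 4.686 AU.
(b) e = (rₐ − rₚ) / (rₐ + rₚ) = (1.32905e+12 − 7.28552e+10) / (1.32905e+12 + 7.28552e+10) ≈ 0.8961.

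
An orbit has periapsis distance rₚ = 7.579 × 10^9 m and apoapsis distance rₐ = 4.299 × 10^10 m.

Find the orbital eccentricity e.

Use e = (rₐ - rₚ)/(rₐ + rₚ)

e = (rₐ − rₚ) / (rₐ + rₚ).
e = (4.299e+10 − 7.579e+09) / (4.299e+10 + 7.579e+09) = 3.5411e+10 / 5.0569e+10 ≈ 0.7003.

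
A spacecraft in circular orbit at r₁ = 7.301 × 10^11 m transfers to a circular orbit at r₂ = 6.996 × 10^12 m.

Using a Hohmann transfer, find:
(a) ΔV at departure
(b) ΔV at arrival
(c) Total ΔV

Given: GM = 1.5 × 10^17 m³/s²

Transfer semi-major axis: a_t = (r₁ + r₂)/2 = (7.301e+11 + 6.996e+12)/2 = 3.86305e+12 m.
Circular speeds: v₁ = √(GM/r₁) = 453.267 m/s, v₂ = √(GM/r₂) = 146.427 m/s.
Transfer speeds (vis-viva v² = GM(2/r − 1/a_t)): v₁ᵗ = 609.978 m/s, v₂ᵗ = 63.6571 m/s.
(a) ΔV₁ = |v₁ᵗ − v₁| ≈ 156.7 m/s = 156.7 m/s.
(b) ΔV₂ = |v₂ − v₂ᵗ| ≈ 82.77 m/s = 82.77 m/s.
(c) ΔV_total = ΔV₁ + ΔV₂ ≈ 239.5 m/s = 239.5 m/s.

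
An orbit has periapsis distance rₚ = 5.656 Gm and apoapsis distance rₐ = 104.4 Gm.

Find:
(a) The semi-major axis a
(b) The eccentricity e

Convert to SI: rₚ = 5.656 Gm = 5.656e+09 m; rₐ = 104.4 Gm = 1.044e+11 m.
(a) a = (rₚ + rₐ) / 2 = (5.656e+09 + 1.044e+11) / 2 ≈ 5.503e+10 m = 55.03 Gm.
(b) e = (rₐ − rₚ) / (rₐ + rₚ) = (1.044e+11 − 5.656e+09) / (1.044e+11 + 5.656e+09) ≈ 0.8972.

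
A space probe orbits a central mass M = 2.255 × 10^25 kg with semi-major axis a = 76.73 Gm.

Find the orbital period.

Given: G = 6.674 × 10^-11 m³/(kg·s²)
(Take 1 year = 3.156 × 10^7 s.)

Convert to SI: a = 76.73 Gm = 7.673e+10 m.
GM = G · M = 6.674e-11 · 2.255e+25 = 1.50499e+15 m³/s².
Kepler's third law: T = 2π √(a³ / GM).
Substituting a = 7.673e+10 m and GM = 1.50499e+15 m³/s²:
T = 2π √((7.673e+10)³ / 1.50499e+15) s
T ≈ 3.442e+09 s = 109.1 years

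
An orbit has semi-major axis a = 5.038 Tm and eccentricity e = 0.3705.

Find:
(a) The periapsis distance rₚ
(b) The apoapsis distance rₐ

Convert to SI: a = 5.038 Tm = 5.038e+12 m.
(a) rₚ = a(1 − e) = 5.038e+12 · (1 − 0.3705) = 5.038e+12 · 0.6295 ≈ 3.171e+12 m = 3.171 Tm.
(b) rₐ = a(1 + e) = 5.038e+12 · (1 + 0.3705) = 5.038e+12 · 1.3705 ≈ 6.905e+12 m = 6.905 Tm.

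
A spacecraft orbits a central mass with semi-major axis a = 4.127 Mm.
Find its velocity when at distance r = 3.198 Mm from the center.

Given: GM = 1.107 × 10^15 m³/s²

Convert to SI: a = 4.127 Mm = 4.127e+06 m; r = 3.198 Mm = 3.198e+06 m.
Vis-viva: v = √(GM · (2/r − 1/a)).
2/r − 1/a = 2/3.198e+06 − 1/4.127e+06 = 3.83084e-07 m⁻¹.
v = √(1.107e+15 · 3.83084e-07) m/s ≈ 2.059e+04 m/s = 20.59 km/s.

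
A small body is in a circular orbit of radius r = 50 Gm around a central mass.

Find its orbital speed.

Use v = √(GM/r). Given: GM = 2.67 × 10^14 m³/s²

Convert to SI: r = 50 Gm = 5e+10 m.
For a circular orbit, gravity supplies the centripetal force, so v = √(GM / r).
v = √(2.67e+14 / 5e+10) m/s ≈ 73.08 m/s = 73.08 m/s.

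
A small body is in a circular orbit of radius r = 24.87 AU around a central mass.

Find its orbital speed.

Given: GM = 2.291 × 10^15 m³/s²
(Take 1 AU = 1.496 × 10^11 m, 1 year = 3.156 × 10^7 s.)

Convert to SI: r = 24.87 AU = 3.72055e+12 m.
For a circular orbit, gravity supplies the centripetal force, so v = √(GM / r).
v = √(2.291e+15 / 3.72055e+12) m/s ≈ 24.81 m/s = 0.005235 AU/year.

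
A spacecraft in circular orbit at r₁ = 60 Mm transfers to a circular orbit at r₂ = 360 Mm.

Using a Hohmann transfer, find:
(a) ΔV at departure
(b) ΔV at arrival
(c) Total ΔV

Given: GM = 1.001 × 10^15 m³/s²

Convert to SI: r₁ = 60 Mm = 6e+07 m; r₂ = 360 Mm = 3.6e+08 m.
Transfer semi-major axis: a_t = (r₁ + r₂)/2 = (6e+07 + 3.6e+08)/2 = 2.1e+08 m.
Circular speeds: v₁ = √(GM/r₁) = 4084.52 m/s, v₂ = √(GM/r₂) = 1667.5 m/s.
Transfer speeds (vis-viva v² = GM(2/r − 1/a_t)): v₁ᵗ = 5347.9 m/s, v₂ᵗ = 891.316 m/s.
(a) ΔV₁ = |v₁ᵗ − v₁| ≈ 1263 m/s = 1.263 km/s.
(b) ΔV₂ = |v₂ − v₂ᵗ| ≈ 776.2 m/s = 776.2 m/s.
(c) ΔV_total = ΔV₁ + ΔV₂ ≈ 2040 m/s = 2.04 km/s.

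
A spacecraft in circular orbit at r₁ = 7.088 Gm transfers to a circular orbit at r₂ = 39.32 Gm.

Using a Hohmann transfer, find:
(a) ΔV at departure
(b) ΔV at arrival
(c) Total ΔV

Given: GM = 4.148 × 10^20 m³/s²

Convert to SI: r₁ = 7.088 Gm = 7.088e+09 m; r₂ = 39.32 Gm = 3.932e+10 m.
Transfer semi-major axis: a_t = (r₁ + r₂)/2 = (7.088e+09 + 3.932e+10)/2 = 2.3204e+10 m.
Circular speeds: v₁ = √(GM/r₁) = 241912 m/s, v₂ = √(GM/r₂) = 102710 m/s.
Transfer speeds (vis-viva v² = GM(2/r − 1/a_t)): v₁ᵗ = 314907 m/s, v₂ᵗ = 56766.6 m/s.
(a) ΔV₁ = |v₁ᵗ − v₁| ≈ 7.3e+04 m/s = 73 km/s.
(b) ΔV₂ = |v₂ − v₂ᵗ| ≈ 4.594e+04 m/s = 45.94 km/s.
(c) ΔV_total = ΔV₁ + ΔV₂ ≈ 1.189e+05 m/s = 118.9 km/s.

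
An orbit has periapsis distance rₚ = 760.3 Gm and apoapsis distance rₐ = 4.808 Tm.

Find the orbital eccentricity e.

Convert to SI: rₚ = 760.3 Gm = 7.603e+11 m; rₐ = 4.808 Tm = 4.808e+12 m.
e = (rₐ − rₚ) / (rₐ + rₚ).
e = (4.808e+12 − 7.603e+11) / (4.808e+12 + 7.603e+11) = 4.0477e+12 / 5.5683e+12 ≈ 0.7269.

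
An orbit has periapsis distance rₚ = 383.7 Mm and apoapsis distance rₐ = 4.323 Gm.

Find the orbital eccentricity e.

Convert to SI: rₚ = 383.7 Mm = 3.837e+08 m; rₐ = 4.323 Gm = 4.323e+09 m.
e = (rₐ − rₚ) / (rₐ + rₚ).
e = (4.323e+09 − 3.837e+08) / (4.323e+09 + 3.837e+08) = 3.9393e+09 / 4.7067e+09 ≈ 0.837.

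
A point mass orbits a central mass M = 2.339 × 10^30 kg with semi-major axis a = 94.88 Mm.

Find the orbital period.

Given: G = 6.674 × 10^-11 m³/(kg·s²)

Convert to SI: a = 94.88 Mm = 9.488e+07 m.
GM = G · M = 6.674e-11 · 2.339e+30 = 1.56105e+20 m³/s².
Kepler's third law: T = 2π √(a³ / GM).
Substituting a = 9.488e+07 m and GM = 1.56105e+20 m³/s²:
T = 2π √((9.488e+07)³ / 1.56105e+20) s
T ≈ 464.8 s = 7.746 minutes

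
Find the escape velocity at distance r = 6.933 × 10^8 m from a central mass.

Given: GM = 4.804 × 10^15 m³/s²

Escape velocity comes from setting total energy to zero: ½v² − GM/r = 0 ⇒ v_esc = √(2GM / r).
v_esc = √(2 · 4.804e+15 / 6.933e+08) m/s ≈ 3723 m/s = 3.723 km/s.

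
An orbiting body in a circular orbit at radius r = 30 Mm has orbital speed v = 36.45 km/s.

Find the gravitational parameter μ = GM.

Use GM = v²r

Convert to SI: r = 30 Mm = 3e+07 m; v = 36.45 km/s = 36450 m/s.
For a circular orbit v² = GM/r, so GM = v² · r.
GM = (36450)² · 3e+07 m³/s² ≈ 3.986e+16 m³/s² = 3.986 × 10^16 m³/s².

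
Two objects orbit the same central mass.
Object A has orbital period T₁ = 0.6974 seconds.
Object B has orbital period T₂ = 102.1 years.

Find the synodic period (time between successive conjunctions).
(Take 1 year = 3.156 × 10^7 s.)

Convert to SI: T₂ = 102.1 years = 3.22228e+09 s.
T_syn = |T₁ · T₂ / (T₁ − T₂)|.
T_syn = |0.6974 · 3.22228e+09 / (0.6974 − 3.22228e+09)| s ≈ 0.6974 s = 0.6974 seconds.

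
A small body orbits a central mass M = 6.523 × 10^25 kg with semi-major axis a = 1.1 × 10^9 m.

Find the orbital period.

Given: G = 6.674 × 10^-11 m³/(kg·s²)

GM = G · M = 6.674e-11 · 6.523e+25 = 4.35345e+15 m³/s².
Kepler's third law: T = 2π √(a³ / GM).
Substituting a = 1.1e+09 m and GM = 4.35345e+15 m³/s²:
T = 2π √((1.1e+09)³ / 4.35345e+15) s
T ≈ 3.474e+06 s = 40.21 days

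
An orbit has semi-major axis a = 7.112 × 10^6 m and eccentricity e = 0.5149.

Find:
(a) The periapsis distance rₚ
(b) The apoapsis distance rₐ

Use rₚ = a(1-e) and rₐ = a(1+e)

(a) rₚ = a(1 − e) = 7.112e+06 · (1 − 0.5149) = 7.112e+06 · 0.4851 ≈ 3.45e+06 m = 3.45 × 10^6 m.
(b) rₐ = a(1 + e) = 7.112e+06 · (1 + 0.5149) = 7.112e+06 · 1.5149 ≈ 1.077e+07 m = 1.077 × 10^7 m.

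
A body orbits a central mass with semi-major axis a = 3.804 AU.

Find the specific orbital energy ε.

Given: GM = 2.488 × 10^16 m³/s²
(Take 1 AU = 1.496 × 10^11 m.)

Convert to SI: a = 3.804 AU = 5.69078e+11 m.
ε = −GM / (2a).
ε = −2.488e+16 / (2 · 5.69078e+11) J/kg ≈ -2.186e+04 J/kg = -21.86 kJ/kg.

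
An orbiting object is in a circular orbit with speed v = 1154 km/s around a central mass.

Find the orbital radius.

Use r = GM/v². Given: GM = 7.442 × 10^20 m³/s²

Convert to SI: v = 1154 km/s = 1.154e+06 m/s.
For a circular orbit, v² = GM / r, so r = GM / v².
r = 7.442e+20 / (1.154e+06)² m ≈ 5.588e+08 m = 558.8 Mm.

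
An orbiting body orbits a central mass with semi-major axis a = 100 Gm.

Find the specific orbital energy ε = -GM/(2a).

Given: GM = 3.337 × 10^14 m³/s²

Convert to SI: a = 100 Gm = 1e+11 m.
ε = −GM / (2a).
ε = −3.337e+14 / (2 · 1e+11) J/kg ≈ -1668 J/kg = -1.669 kJ/kg.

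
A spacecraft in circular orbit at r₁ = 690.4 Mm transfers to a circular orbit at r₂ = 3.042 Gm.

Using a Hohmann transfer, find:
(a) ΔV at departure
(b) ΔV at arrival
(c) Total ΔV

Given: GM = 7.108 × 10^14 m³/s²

Convert to SI: r₁ = 690.4 Mm = 6.904e+08 m; r₂ = 3.042 Gm = 3.042e+09 m.
Transfer semi-major axis: a_t = (r₁ + r₂)/2 = (6.904e+08 + 3.042e+09)/2 = 1.8662e+09 m.
Circular speeds: v₁ = √(GM/r₁) = 1014.67 m/s, v₂ = √(GM/r₂) = 483.386 m/s.
Transfer speeds (vis-viva v² = GM(2/r − 1/a_t)): v₁ᵗ = 1295.46 m/s, v₂ᵗ = 294.012 m/s.
(a) ΔV₁ = |v₁ᵗ − v₁| ≈ 280.8 m/s = 280.8 m/s.
(b) ΔV₂ = |v₂ − v₂ᵗ| ≈ 189.4 m/s = 189.4 m/s.
(c) ΔV_total = ΔV₁ + ΔV₂ ≈ 470.2 m/s = 470.2 m/s.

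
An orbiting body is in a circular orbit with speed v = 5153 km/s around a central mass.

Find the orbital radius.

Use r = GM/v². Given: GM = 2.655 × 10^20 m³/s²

Convert to SI: v = 5153 km/s = 5.153e+06 m/s.
For a circular orbit, v² = GM / r, so r = GM / v².
r = 2.655e+20 / (5.153e+06)² m ≈ 9.999e+06 m = 9.999 Mm.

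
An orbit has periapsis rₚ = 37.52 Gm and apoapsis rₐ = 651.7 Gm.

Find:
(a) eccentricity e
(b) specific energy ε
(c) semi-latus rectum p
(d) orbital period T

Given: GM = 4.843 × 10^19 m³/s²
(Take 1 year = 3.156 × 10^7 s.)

Convert to SI: rₚ = 37.52 Gm = 3.752e+10 m; rₐ = 651.7 Gm = 6.517e+11 m.
(a) e = (rₐ − rₚ)/(rₐ + rₚ) = (6.517e+11 − 3.752e+10)/(6.517e+11 + 3.752e+10) ≈ 0.8911
(b) With a = (rₚ + rₐ)/2 = 3.4461e+11 m, ε = −GM/(2a) = −4.843e+19/(2 · 3.4461e+11) J/kg ≈ -7.027e+07 J/kg
(c) From a = (rₚ + rₐ)/2 = 3.4461e+11 m and e = (rₐ − rₚ)/(rₐ + rₚ) = 0.891123, p = a(1 − e²) = 3.4461e+11 · (1 − (0.891123)²) ≈ 7.095e+10 m
(d) With a = (rₚ + rₐ)/2 = 3.4461e+11 m, T = 2π √(a³/GM) = 2π √((3.4461e+11)³/4.843e+19) s ≈ 1.826e+08 s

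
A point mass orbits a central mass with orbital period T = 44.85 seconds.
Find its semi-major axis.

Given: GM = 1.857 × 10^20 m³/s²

Invert Kepler's third law: a = (GM · T² / (4π²))^(1/3).
Substituting T = 44.85 s and GM = 1.857e+20 m³/s²:
a = (1.857e+20 · (44.85)² / (4π²))^(1/3) m
a ≈ 2.115e+07 m = 21.15 Mm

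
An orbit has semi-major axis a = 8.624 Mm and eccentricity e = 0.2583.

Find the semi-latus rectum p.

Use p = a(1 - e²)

Convert to SI: a = 8.624 Mm = 8.624e+06 m.
p = a (1 − e²).
p = 8.624e+06 · (1 − (0.2583)²) = 8.624e+06 · 0.933281 ≈ 8.049e+06 m = 8.049 Mm.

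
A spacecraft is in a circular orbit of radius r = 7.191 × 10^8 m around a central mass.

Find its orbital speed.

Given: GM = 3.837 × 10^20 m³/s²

For a circular orbit, gravity supplies the centripetal force, so v = √(GM / r).
v = √(3.837e+20 / 7.191e+08) m/s ≈ 7.305e+05 m/s = 730.5 km/s.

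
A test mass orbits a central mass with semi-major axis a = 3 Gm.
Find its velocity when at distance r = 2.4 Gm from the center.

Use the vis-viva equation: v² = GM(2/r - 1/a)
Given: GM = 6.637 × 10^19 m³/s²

Convert to SI: a = 3 Gm = 3e+09 m; r = 2.4 Gm = 2.4e+09 m.
Vis-viva: v = √(GM · (2/r − 1/a)).
2/r − 1/a = 2/2.4e+09 − 1/3e+09 = 5e-10 m⁻¹.
v = √(6.637e+19 · 5e-10) m/s ≈ 1.822e+05 m/s = 182.2 km/s.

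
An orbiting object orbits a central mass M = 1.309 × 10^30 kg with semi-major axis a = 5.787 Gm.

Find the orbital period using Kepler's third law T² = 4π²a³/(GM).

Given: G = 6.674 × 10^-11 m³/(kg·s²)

Convert to SI: a = 5.787 Gm = 5.787e+09 m.
GM = G · M = 6.674e-11 · 1.309e+30 = 8.73627e+19 m³/s².
Kepler's third law: T = 2π √(a³ / GM).
Substituting a = 5.787e+09 m and GM = 8.73627e+19 m³/s²:
T = 2π √((5.787e+09)³ / 8.73627e+19) s
T ≈ 2.959e+05 s = 3.425 days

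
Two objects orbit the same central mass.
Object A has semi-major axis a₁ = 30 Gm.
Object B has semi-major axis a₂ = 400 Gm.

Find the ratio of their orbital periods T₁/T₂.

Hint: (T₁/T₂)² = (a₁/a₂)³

Convert to SI: a₁ = 30 Gm = 3e+10 m; a₂ = 400 Gm = 4e+11 m.
From Kepler's third law, (T₁/T₂)² = (a₁/a₂)³, so T₁/T₂ = (a₁/a₂)^(3/2).
a₁/a₂ = 3e+10 / 4e+11 = 0.075.
T₁/T₂ = (0.075)^(3/2) ≈ 0.02054.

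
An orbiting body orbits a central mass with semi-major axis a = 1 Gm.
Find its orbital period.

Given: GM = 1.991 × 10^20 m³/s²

Convert to SI: a = 1 Gm = 1e+09 m.
Kepler's third law: T = 2π √(a³ / GM).
Substituting a = 1e+09 m and GM = 1.991e+20 m³/s²:
T = 2π √((1e+09)³ / 1.991e+20) s
T ≈ 1.408e+04 s = 3.911 hours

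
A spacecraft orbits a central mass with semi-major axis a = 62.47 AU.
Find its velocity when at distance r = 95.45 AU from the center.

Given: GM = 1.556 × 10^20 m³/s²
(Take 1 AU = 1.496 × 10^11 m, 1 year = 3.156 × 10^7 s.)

Convert to SI: a = 62.47 AU = 9.34551e+12 m; r = 95.45 AU = 1.42793e+13 m.
Vis-viva: v = √(GM · (2/r − 1/a)).
2/r − 1/a = 2/1.42793e+13 − 1/9.34551e+12 = 3.30595e-14 m⁻¹.
v = √(1.556e+20 · 3.30595e-14) m/s ≈ 2268 m/s = 0.4785 AU/year.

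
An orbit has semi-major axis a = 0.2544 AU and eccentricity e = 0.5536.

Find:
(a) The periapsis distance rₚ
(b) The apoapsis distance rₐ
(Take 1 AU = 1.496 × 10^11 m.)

Convert to SI: a = 0.2544 AU = 3.80582e+10 m.
(a) rₚ = a(1 − e) = 3.80582e+10 · (1 − 0.5536) = 3.80582e+10 · 0.4464 ≈ 1.699e+10 m = 0.1136 AU.
(b) rₐ = a(1 + e) = 3.80582e+10 · (1 + 0.5536) = 3.80582e+10 · 1.5536 ≈ 5.913e+10 m = 0.3952 AU.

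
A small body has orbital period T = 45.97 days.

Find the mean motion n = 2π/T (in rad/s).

Convert to SI: T = 45.97 days = 3.97181e+06 s.
n = 2π / T.
n = 2π / 3.97181e+06 s ≈ 1.582e-06 rad/s.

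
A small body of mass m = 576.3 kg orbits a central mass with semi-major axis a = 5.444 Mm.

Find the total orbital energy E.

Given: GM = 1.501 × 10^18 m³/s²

Convert to SI: a = 5.444 Mm = 5.444e+06 m.
E = −GMm / (2a).
E = −1.501e+18 · 576.3 / (2 · 5.444e+06) J ≈ -7.945e+13 J = -79.45 TJ.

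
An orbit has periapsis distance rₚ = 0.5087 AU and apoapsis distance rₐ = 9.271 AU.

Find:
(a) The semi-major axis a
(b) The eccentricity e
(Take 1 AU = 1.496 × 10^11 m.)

Convert to SI: rₚ = 0.5087 AU = 7.61015e+10 m; rₐ = 9.271 AU = 1.38694e+12 m.
(a) a = (rₚ + rₐ) / 2 = (7.61015e+10 + 1.38694e+12) / 2 ≈ 7.315e+11 m = 4.89 AU.
(b) e = (rₐ − rₚ) / (rₐ + rₚ) = (1.38694e+12 − 7.61015e+10) / (1.38694e+12 + 7.61015e+10) ≈ 0.896.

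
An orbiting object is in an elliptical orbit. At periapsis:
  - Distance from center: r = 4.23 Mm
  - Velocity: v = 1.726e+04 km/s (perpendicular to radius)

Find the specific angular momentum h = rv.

Convert to SI: r = 4.23 Mm = 4.23e+06 m; v = 1.726e+04 km/s = 1.726e+07 m/s.
With v perpendicular to r, h = r · v.
h = 4.23e+06 · 1.726e+07 m²/s ≈ 7.301e+13 m²/s.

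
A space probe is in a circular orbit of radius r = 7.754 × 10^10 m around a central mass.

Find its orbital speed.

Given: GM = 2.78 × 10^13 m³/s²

For a circular orbit, gravity supplies the centripetal force, so v = √(GM / r).
v = √(2.78e+13 / 7.754e+10) m/s ≈ 18.93 m/s = 18.93 m/s.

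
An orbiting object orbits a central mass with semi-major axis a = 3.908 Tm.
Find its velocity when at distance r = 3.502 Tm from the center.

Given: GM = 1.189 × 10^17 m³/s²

Convert to SI: a = 3.908 Tm = 3.908e+12 m; r = 3.502 Tm = 3.502e+12 m.
Vis-viva: v = √(GM · (2/r − 1/a)).
2/r − 1/a = 2/3.502e+12 − 1/3.908e+12 = 3.15217e-13 m⁻¹.
v = √(1.189e+17 · 3.15217e-13) m/s ≈ 193.6 m/s = 193.6 m/s.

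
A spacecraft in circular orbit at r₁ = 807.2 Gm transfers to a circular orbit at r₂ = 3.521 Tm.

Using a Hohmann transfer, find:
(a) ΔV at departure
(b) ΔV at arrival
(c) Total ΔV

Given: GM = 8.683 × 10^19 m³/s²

Convert to SI: r₁ = 807.2 Gm = 8.072e+11 m; r₂ = 3.521 Tm = 3.521e+12 m.
Transfer semi-major axis: a_t = (r₁ + r₂)/2 = (8.072e+11 + 3.521e+12)/2 = 2.1641e+12 m.
Circular speeds: v₁ = √(GM/r₁) = 10371.6 m/s, v₂ = √(GM/r₂) = 4965.94 m/s.
Transfer speeds (vis-viva v² = GM(2/r − 1/a_t)): v₁ᵗ = 13229.4 m/s, v₂ᵗ = 3032.87 m/s.
(a) ΔV₁ = |v₁ᵗ − v₁| ≈ 2858 m/s = 2.858 km/s.
(b) ΔV₂ = |v₂ − v₂ᵗ| ≈ 1933 m/s = 1.933 km/s.
(c) ΔV_total = ΔV₁ + ΔV₂ ≈ 4791 m/s = 4.791 km/s.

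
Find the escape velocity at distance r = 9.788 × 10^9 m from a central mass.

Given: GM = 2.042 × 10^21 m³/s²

Escape velocity comes from setting total energy to zero: ½v² − GM/r = 0 ⇒ v_esc = √(2GM / r).
v_esc = √(2 · 2.042e+21 / 9.788e+09) m/s ≈ 6.459e+05 m/s = 645.9 km/s.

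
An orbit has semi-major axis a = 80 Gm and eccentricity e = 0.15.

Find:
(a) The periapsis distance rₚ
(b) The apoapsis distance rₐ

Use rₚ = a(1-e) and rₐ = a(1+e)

Convert to SI: a = 80 Gm = 8e+10 m.
(a) rₚ = a(1 − e) = 8e+10 · (1 − 0.15) = 8e+10 · 0.85 ≈ 6.8e+10 m = 68 Gm.
(b) rₐ = a(1 + e) = 8e+10 · (1 + 0.15) = 8e+10 · 1.15 ≈ 9.2e+10 m = 92 Gm.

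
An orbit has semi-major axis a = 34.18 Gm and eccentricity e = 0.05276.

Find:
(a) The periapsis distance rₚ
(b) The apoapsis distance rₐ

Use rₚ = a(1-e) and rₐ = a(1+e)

Convert to SI: a = 34.18 Gm = 3.418e+10 m.
(a) rₚ = a(1 − e) = 3.418e+10 · (1 − 0.05276) = 3.418e+10 · 0.94724 ≈ 3.238e+10 m = 32.38 Gm.
(b) rₐ = a(1 + e) = 3.418e+10 · (1 + 0.05276) = 3.418e+10 · 1.05276 ≈ 3.598e+10 m = 35.98 Gm.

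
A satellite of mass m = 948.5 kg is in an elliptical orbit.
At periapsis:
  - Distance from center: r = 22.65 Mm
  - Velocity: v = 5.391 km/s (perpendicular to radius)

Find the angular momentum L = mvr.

Convert to SI: r = 22.65 Mm = 2.265e+07 m; v = 5.391 km/s = 5391 m/s.
Since v is perpendicular to r, L = m · v · r.
L = 948.5 · 5391 · 2.265e+07 kg·m²/s ≈ 1.158e+14 kg·m²/s.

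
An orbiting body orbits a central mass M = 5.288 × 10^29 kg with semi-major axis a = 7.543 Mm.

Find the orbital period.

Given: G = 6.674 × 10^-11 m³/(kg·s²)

Convert to SI: a = 7.543 Mm = 7.543e+06 m.
GM = G · M = 6.674e-11 · 5.288e+29 = 3.52921e+19 m³/s².
Kepler's third law: T = 2π √(a³ / GM).
Substituting a = 7.543e+06 m and GM = 3.52921e+19 m³/s²:
T = 2π √((7.543e+06)³ / 3.52921e+19) s
T ≈ 21.91 s = 21.91 seconds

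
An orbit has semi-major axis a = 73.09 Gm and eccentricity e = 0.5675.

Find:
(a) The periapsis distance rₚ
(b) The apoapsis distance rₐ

Convert to SI: a = 73.09 Gm = 7.309e+10 m.
(a) rₚ = a(1 − e) = 7.309e+10 · (1 − 0.5675) = 7.309e+10 · 0.4325 ≈ 3.161e+10 m = 31.61 Gm.
(b) rₐ = a(1 + e) = 7.309e+10 · (1 + 0.5675) = 7.309e+10 · 1.5675 ≈ 1.146e+11 m = 114.6 Gm.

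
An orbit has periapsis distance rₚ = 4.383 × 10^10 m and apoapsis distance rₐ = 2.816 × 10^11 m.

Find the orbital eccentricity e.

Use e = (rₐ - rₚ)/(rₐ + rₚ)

e = (rₐ − rₚ) / (rₐ + rₚ).
e = (2.816e+11 − 4.383e+10) / (2.816e+11 + 4.383e+10) = 2.3777e+11 / 3.2543e+11 ≈ 0.7306.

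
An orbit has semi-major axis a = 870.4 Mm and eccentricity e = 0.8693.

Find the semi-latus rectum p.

Convert to SI: a = 870.4 Mm = 8.704e+08 m.
p = a (1 − e²).
p = 8.704e+08 · (1 − (0.8693)²) = 8.704e+08 · 0.244318 ≈ 2.127e+08 m = 212.7 Mm.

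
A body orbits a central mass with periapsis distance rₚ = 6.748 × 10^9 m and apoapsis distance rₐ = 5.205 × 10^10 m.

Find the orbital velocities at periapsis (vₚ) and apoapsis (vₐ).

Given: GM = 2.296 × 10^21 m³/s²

Use the vis-viva equation v² = GM(2/r − 1/a) with a = (rₚ + rₐ)/2 = (6.748e+09 + 5.205e+10)/2 = 2.9399e+10 m.
vₚ = √(GM · (2/rₚ − 1/a)) = √(2.296e+21 · (2/6.748e+09 − 1/2.9399e+10)) m/s ≈ 7.761e+05 m/s = 776.1 km/s.
vₐ = √(GM · (2/rₐ − 1/a)) = √(2.296e+21 · (2/5.205e+10 − 1/2.9399e+10)) m/s ≈ 1.006e+05 m/s = 100.6 km/s.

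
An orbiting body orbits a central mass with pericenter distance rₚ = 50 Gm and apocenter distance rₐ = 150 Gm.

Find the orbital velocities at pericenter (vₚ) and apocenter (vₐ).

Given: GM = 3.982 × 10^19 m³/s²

Convert to SI: rₚ = 50 Gm = 5e+10 m; rₐ = 150 Gm = 1.5e+11 m.
Use the vis-viva equation v² = GM(2/r − 1/a) with a = (rₚ + rₐ)/2 = (5e+10 + 1.5e+11)/2 = 1e+11 m.
vₚ = √(GM · (2/rₚ − 1/a)) = √(3.982e+19 · (2/5e+10 − 1/1e+11)) m/s ≈ 3.456e+04 m/s = 34.56 km/s.
vₐ = √(GM · (2/rₐ − 1/a)) = √(3.982e+19 · (2/1.5e+11 − 1/1e+11)) m/s ≈ 1.152e+04 m/s = 11.52 km/s.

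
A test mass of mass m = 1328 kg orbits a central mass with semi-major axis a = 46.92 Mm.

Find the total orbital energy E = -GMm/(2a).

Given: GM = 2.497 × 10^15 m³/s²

Convert to SI: a = 46.92 Mm = 4.692e+07 m.
E = −GMm / (2a).
E = −2.497e+15 · 1328 / (2 · 4.692e+07) J ≈ -3.534e+10 J = -35.34 GJ.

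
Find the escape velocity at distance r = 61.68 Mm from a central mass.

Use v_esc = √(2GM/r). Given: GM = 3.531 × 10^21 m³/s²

Convert to SI: r = 61.68 Mm = 6.168e+07 m.
Escape velocity comes from setting total energy to zero: ½v² − GM/r = 0 ⇒ v_esc = √(2GM / r).
v_esc = √(2 · 3.531e+21 / 6.168e+07) m/s ≈ 1.07e+07 m/s = 1.07e+04 km/s.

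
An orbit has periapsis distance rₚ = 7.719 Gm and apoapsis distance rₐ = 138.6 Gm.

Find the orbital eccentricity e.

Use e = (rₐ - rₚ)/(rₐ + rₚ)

Convert to SI: rₚ = 7.719 Gm = 7.719e+09 m; rₐ = 138.6 Gm = 1.386e+11 m.
e = (rₐ − rₚ) / (rₐ + rₚ).
e = (1.386e+11 − 7.719e+09) / (1.386e+11 + 7.719e+09) = 1.30881e+11 / 1.46319e+11 ≈ 0.8945.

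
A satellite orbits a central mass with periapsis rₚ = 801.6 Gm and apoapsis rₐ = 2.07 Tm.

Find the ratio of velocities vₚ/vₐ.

Convert to SI: rₚ = 801.6 Gm = 8.016e+11 m; rₐ = 2.07 Tm = 2.07e+12 m.
Conservation of angular momentum gives rₚvₚ = rₐvₐ, so vₚ/vₐ = rₐ/rₚ.
vₚ/vₐ = 2.07e+12 / 8.016e+11 ≈ 2.582.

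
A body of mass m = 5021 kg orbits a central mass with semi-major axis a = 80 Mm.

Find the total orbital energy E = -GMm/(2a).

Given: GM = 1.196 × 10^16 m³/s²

Convert to SI: a = 80 Mm = 8e+07 m.
E = −GMm / (2a).
E = −1.196e+16 · 5021 / (2 · 8e+07) J ≈ -3.753e+11 J = -375.3 GJ.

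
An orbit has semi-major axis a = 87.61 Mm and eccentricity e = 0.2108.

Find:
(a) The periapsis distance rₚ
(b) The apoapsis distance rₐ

Convert to SI: a = 87.61 Mm = 8.761e+07 m.
(a) rₚ = a(1 − e) = 8.761e+07 · (1 − 0.2108) = 8.761e+07 · 0.7892 ≈ 6.914e+07 m = 69.14 Mm.
(b) rₐ = a(1 + e) = 8.761e+07 · (1 + 0.2108) = 8.761e+07 · 1.2108 ≈ 1.061e+08 m = 106.1 Mm.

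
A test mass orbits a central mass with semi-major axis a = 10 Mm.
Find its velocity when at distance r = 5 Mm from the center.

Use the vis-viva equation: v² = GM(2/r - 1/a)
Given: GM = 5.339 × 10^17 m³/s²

Convert to SI: a = 10 Mm = 1e+07 m; r = 5 Mm = 5e+06 m.
Vis-viva: v = √(GM · (2/r − 1/a)).
2/r − 1/a = 2/5e+06 − 1/1e+07 = 3e-07 m⁻¹.
v = √(5.339e+17 · 3e-07) m/s ≈ 4.002e+05 m/s = 400.2 km/s.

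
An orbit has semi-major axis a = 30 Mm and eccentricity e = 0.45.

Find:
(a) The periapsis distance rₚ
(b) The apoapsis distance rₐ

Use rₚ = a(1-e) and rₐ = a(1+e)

Convert to SI: a = 30 Mm = 3e+07 m.
(a) rₚ = a(1 − e) = 3e+07 · (1 − 0.45) = 3e+07 · 0.55 ≈ 1.65e+07 m = 16.5 Mm.
(b) rₐ = a(1 + e) = 3e+07 · (1 + 0.45) = 3e+07 · 1.45 ≈ 4.35e+07 m = 43.5 Mm.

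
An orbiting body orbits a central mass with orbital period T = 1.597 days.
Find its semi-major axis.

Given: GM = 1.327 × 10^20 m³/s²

Convert to SI: T = 1.597 days = 137981 s.
Invert Kepler's third law: a = (GM · T² / (4π²))^(1/3).
Substituting T = 137981 s and GM = 1.327e+20 m³/s²:
a = (1.327e+20 · (137981)² / (4π²))^(1/3) m
a ≈ 4e+09 m = 4 Gm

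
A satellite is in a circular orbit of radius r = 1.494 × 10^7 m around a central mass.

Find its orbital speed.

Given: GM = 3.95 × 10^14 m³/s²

For a circular orbit, gravity supplies the centripetal force, so v = √(GM / r).
v = √(3.95e+14 / 1.494e+07) m/s ≈ 5142 m/s = 5.142 km/s.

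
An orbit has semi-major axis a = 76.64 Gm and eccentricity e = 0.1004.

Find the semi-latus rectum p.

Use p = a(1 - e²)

Convert to SI: a = 76.64 Gm = 7.664e+10 m.
p = a (1 − e²).
p = 7.664e+10 · (1 − (0.1004)²) = 7.664e+10 · 0.98992 ≈ 7.587e+10 m = 75.87 Gm.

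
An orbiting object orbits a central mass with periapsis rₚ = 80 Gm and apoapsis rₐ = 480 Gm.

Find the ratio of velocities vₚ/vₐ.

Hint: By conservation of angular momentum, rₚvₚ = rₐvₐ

Convert to SI: rₚ = 80 Gm = 8e+10 m; rₐ = 480 Gm = 4.8e+11 m.
Conservation of angular momentum gives rₚvₚ = rₐvₐ, so vₚ/vₐ = rₐ/rₚ.
vₚ/vₐ = 4.8e+11 / 8e+10 ≈ 6.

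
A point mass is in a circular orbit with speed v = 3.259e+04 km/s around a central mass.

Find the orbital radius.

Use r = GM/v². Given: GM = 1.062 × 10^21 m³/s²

Convert to SI: v = 3.259e+04 km/s = 3.259e+07 m/s.
For a circular orbit, v² = GM / r, so r = GM / v².
r = 1.062e+21 / (3.259e+07)² m ≈ 9.999e+05 m = 999.9 km.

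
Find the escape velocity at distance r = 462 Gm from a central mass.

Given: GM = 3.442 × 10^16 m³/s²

Convert to SI: r = 462 Gm = 4.62e+11 m.
Escape velocity comes from setting total energy to zero: ½v² − GM/r = 0 ⇒ v_esc = √(2GM / r).
v_esc = √(2 · 3.442e+16 / 4.62e+11) m/s ≈ 386 m/s = 386 m/s.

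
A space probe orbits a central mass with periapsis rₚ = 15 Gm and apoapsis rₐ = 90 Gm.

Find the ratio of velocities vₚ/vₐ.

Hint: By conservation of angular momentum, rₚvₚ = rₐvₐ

Convert to SI: rₚ = 15 Gm = 1.5e+10 m; rₐ = 90 Gm = 9e+10 m.
Conservation of angular momentum gives rₚvₚ = rₐvₐ, so vₚ/vₐ = rₐ/rₚ.
vₚ/vₐ = 9e+10 / 1.5e+10 ≈ 6.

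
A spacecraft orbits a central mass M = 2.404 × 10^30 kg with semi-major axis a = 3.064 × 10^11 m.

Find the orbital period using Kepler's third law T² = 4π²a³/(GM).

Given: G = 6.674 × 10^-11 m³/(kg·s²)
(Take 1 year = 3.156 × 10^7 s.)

GM = G · M = 6.674e-11 · 2.404e+30 = 1.60443e+20 m³/s².
Kepler's third law: T = 2π √(a³ / GM).
Substituting a = 3.064e+11 m and GM = 1.60443e+20 m³/s²:
T = 2π √((3.064e+11)³ / 1.60443e+20) s
T ≈ 8.413e+07 s = 2.666 years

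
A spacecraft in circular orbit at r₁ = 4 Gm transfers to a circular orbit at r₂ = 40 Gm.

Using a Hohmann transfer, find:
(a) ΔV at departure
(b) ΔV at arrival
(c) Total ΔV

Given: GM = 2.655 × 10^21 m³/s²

Convert to SI: r₁ = 4 Gm = 4e+09 m; r₂ = 40 Gm = 4e+10 m.
Transfer semi-major axis: a_t = (r₁ + r₂)/2 = (4e+09 + 4e+10)/2 = 2.2e+10 m.
Circular speeds: v₁ = √(GM/r₁) = 814709 m/s, v₂ = √(GM/r₂) = 257633 m/s.
Transfer speeds (vis-viva v² = GM(2/r − 1/a_t)): v₁ᵗ = 1.09855e+06 m/s, v₂ᵗ = 109855 m/s.
(a) ΔV₁ = |v₁ᵗ − v₁| ≈ 2.838e+05 m/s = 283.8 km/s.
(b) ΔV₂ = |v₂ − v₂ᵗ| ≈ 1.478e+05 m/s = 147.8 km/s.
(c) ΔV_total = ΔV₁ + ΔV₂ ≈ 4.316e+05 m/s = 431.6 km/s.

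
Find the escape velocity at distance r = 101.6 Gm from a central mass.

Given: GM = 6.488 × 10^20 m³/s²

Convert to SI: r = 101.6 Gm = 1.016e+11 m.
Escape velocity comes from setting total energy to zero: ½v² − GM/r = 0 ⇒ v_esc = √(2GM / r).
v_esc = √(2 · 6.488e+20 / 1.016e+11) m/s ≈ 1.13e+05 m/s = 113 km/s.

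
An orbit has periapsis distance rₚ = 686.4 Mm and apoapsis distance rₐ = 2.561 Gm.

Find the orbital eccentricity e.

Convert to SI: rₚ = 686.4 Mm = 6.864e+08 m; rₐ = 2.561 Gm = 2.561e+09 m.
e = (rₐ − rₚ) / (rₐ + rₚ).
e = (2.561e+09 − 6.864e+08) / (2.561e+09 + 6.864e+08) = 1.8746e+09 / 3.2474e+09 ≈ 0.5773.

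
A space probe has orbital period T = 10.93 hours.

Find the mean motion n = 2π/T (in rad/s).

Convert to SI: T = 10.93 hours = 39348 s.
n = 2π / T.
n = 2π / 39348 s ≈ 0.0001597 rad/s.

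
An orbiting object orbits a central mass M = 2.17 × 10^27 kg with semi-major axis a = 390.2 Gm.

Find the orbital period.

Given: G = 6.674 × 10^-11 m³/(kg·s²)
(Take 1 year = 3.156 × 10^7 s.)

Convert to SI: a = 390.2 Gm = 3.902e+11 m.
GM = G · M = 6.674e-11 · 2.17e+27 = 1.44826e+17 m³/s².
Kepler's third law: T = 2π √(a³ / GM).
Substituting a = 3.902e+11 m and GM = 1.44826e+17 m³/s²:
T = 2π √((3.902e+11)³ / 1.44826e+17) s
T ≈ 4.024e+09 s = 127.5 years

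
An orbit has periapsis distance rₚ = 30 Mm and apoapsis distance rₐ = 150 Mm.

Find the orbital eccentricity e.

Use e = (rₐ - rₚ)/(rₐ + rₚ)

Convert to SI: rₚ = 30 Mm = 3e+07 m; rₐ = 150 Mm = 1.5e+08 m.
e = (rₐ − rₚ) / (rₐ + rₚ).
e = (1.5e+08 − 3e+07) / (1.5e+08 + 3e+07) = 1.2e+08 / 1.8e+08 ≈ 0.6667.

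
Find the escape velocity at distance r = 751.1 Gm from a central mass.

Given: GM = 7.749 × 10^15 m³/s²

Convert to SI: r = 751.1 Gm = 7.511e+11 m.
Escape velocity comes from setting total energy to zero: ½v² − GM/r = 0 ⇒ v_esc = √(2GM / r).
v_esc = √(2 · 7.749e+15 / 7.511e+11) m/s ≈ 143.6 m/s = 143.6 m/s.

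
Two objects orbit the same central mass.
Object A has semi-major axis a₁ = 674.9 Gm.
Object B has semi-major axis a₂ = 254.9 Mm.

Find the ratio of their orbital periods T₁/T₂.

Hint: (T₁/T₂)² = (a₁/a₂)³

Convert to SI: a₁ = 674.9 Gm = 6.749e+11 m; a₂ = 254.9 Mm = 2.549e+08 m.
From Kepler's third law, (T₁/T₂)² = (a₁/a₂)³, so T₁/T₂ = (a₁/a₂)^(3/2).
a₁/a₂ = 6.749e+11 / 2.549e+08 = 2647.7.
T₁/T₂ = (2647.7)^(3/2) ≈ 1.362e+05.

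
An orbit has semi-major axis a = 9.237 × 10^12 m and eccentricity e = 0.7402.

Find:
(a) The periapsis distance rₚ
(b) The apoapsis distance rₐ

(a) rₚ = a(1 − e) = 9.237e+12 · (1 − 0.7402) = 9.237e+12 · 0.2598 ≈ 2.4e+12 m = 2.4 × 10^12 m.
(b) rₐ = a(1 + e) = 9.237e+12 · (1 + 0.7402) = 9.237e+12 · 1.7402 ≈ 1.607e+13 m = 1.607 × 10^13 m.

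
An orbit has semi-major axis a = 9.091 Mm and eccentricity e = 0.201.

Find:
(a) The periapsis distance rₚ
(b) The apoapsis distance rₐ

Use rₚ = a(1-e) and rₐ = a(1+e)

Convert to SI: a = 9.091 Mm = 9.091e+06 m.
(a) rₚ = a(1 − e) = 9.091e+06 · (1 − 0.201) = 9.091e+06 · 0.799 ≈ 7.264e+06 m = 7.264 Mm.
(b) rₐ = a(1 + e) = 9.091e+06 · (1 + 0.201) = 9.091e+06 · 1.201 ≈ 1.092e+07 m = 10.92 Mm.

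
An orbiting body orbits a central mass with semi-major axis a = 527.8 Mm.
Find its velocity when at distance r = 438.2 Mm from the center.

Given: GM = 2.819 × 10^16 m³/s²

Convert to SI: a = 527.8 Mm = 5.278e+08 m; r = 438.2 Mm = 4.382e+08 m.
Vis-viva: v = √(GM · (2/r − 1/a)).
2/r − 1/a = 2/4.382e+08 − 1/5.278e+08 = 2.66947e-09 m⁻¹.
v = √(2.819e+16 · 2.66947e-09) m/s ≈ 8675 m/s = 8.675 km/s.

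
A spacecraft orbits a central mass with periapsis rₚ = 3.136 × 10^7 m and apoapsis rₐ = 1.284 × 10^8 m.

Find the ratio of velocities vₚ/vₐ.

Conservation of angular momentum gives rₚvₚ = rₐvₐ, so vₚ/vₐ = rₐ/rₚ.
vₚ/vₐ = 1.284e+08 / 3.136e+07 ≈ 4.094.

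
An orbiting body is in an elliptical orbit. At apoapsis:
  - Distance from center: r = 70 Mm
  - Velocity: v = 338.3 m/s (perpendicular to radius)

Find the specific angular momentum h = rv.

Convert to SI: r = 70 Mm = 7e+07 m.
With v perpendicular to r, h = r · v.
h = 7e+07 · 338.3 m²/s ≈ 2.368e+10 m²/s.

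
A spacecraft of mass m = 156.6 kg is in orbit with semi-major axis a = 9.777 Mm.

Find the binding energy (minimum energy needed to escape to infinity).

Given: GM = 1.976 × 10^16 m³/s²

Convert to SI: a = 9.777 Mm = 9.777e+06 m.
Total orbital energy is E = −GMm/(2a); binding energy is E_bind = −E = GMm/(2a).
E_bind = 1.976e+16 · 156.6 / (2 · 9.777e+06) J ≈ 1.582e+11 J = 158.2 GJ.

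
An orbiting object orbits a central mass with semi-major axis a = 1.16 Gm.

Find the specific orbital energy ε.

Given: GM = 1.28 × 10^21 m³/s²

Convert to SI: a = 1.16 Gm = 1.16e+09 m.
ε = −GM / (2a).
ε = −1.28e+21 / (2 · 1.16e+09) J/kg ≈ -5.517e+11 J/kg = -551.7 GJ/kg.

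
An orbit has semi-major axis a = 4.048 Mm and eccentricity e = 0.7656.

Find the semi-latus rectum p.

Convert to SI: a = 4.048 Mm = 4.048e+06 m.
p = a (1 − e²).
p = 4.048e+06 · (1 − (0.7656)²) = 4.048e+06 · 0.413857 ≈ 1.675e+06 m = 1.675 Mm.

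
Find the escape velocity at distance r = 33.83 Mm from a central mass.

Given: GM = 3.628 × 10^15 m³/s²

Convert to SI: r = 33.83 Mm = 3.383e+07 m.
Escape velocity comes from setting total energy to zero: ½v² − GM/r = 0 ⇒ v_esc = √(2GM / r).
v_esc = √(2 · 3.628e+15 / 3.383e+07) m/s ≈ 1.465e+04 m/s = 14.65 km/s.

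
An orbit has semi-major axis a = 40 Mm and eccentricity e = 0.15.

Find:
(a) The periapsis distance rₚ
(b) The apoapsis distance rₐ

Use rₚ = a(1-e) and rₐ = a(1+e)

Convert to SI: a = 40 Mm = 4e+07 m.
(a) rₚ = a(1 − e) = 4e+07 · (1 − 0.15) = 4e+07 · 0.85 ≈ 3.4e+07 m = 34 Mm.
(b) rₐ = a(1 + e) = 4e+07 · (1 + 0.15) = 4e+07 · 1.15 ≈ 4.6e+07 m = 46 Mm.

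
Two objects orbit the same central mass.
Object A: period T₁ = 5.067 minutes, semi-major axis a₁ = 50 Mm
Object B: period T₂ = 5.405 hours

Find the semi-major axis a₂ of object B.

Convert to SI: T₁ = 5.067 minutes = 304.02 s; a₁ = 50 Mm = 5e+07 m; T₂ = 5.405 hours = 19458 s.
Kepler's third law: (T₁/T₂)² = (a₁/a₂)³ ⇒ a₂ = a₁ · (T₂/T₁)^(2/3).
T₂/T₁ = 19458 / 304.02 = 64.0024.
a₂ = 5e+07 · (64.0024)^(2/3) m ≈ 8e+08 m = 800 Mm.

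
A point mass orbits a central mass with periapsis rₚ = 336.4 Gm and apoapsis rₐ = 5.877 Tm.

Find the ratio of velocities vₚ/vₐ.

Convert to SI: rₚ = 336.4 Gm = 3.364e+11 m; rₐ = 5.877 Tm = 5.877e+12 m.
Conservation of angular momentum gives rₚvₚ = rₐvₐ, so vₚ/vₐ = rₐ/rₚ.
vₚ/vₐ = 5.877e+12 / 3.364e+11 ≈ 17.47.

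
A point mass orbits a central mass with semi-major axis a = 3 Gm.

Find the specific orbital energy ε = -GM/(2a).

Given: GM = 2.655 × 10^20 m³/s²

Convert to SI: a = 3 Gm = 3e+09 m.
ε = −GM / (2a).
ε = −2.655e+20 / (2 · 3e+09) J/kg ≈ -4.425e+10 J/kg = -44.25 GJ/kg.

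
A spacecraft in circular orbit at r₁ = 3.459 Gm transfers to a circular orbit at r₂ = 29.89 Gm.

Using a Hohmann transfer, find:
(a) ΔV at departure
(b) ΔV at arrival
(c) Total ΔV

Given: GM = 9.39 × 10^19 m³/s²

Convert to SI: r₁ = 3.459 Gm = 3.459e+09 m; r₂ = 29.89 Gm = 2.989e+10 m.
Transfer semi-major axis: a_t = (r₁ + r₂)/2 = (3.459e+09 + 2.989e+10)/2 = 1.66745e+10 m.
Circular speeds: v₁ = √(GM/r₁) = 164762 m/s, v₂ = √(GM/r₂) = 56049.3 m/s.
Transfer speeds (vis-viva v² = GM(2/r − 1/a_t)): v₁ᵗ = 220594 m/s, v₂ᵗ = 25528.1 m/s.
(a) ΔV₁ = |v₁ᵗ − v₁| ≈ 5.583e+04 m/s = 55.83 km/s.
(b) ΔV₂ = |v₂ − v₂ᵗ| ≈ 3.052e+04 m/s = 30.52 km/s.
(c) ΔV_total = ΔV₁ + ΔV₂ ≈ 8.635e+04 m/s = 86.35 km/s.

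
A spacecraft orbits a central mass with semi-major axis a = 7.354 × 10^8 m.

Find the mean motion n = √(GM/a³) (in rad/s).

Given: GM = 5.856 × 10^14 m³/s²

n = √(GM / a³).
n = √(5.856e+14 / (7.354e+08)³) rad/s ≈ 1.213e-06 rad/s.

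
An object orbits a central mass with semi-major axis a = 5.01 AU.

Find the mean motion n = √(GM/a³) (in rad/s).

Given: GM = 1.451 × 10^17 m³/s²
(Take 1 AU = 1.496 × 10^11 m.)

Convert to SI: a = 5.01 AU = 7.49496e+11 m.
n = √(GM / a³).
n = √(1.451e+17 / (7.49496e+11)³) rad/s ≈ 5.871e-10 rad/s.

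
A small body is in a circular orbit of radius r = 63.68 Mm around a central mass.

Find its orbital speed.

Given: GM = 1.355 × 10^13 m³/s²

Convert to SI: r = 63.68 Mm = 6.368e+07 m.
For a circular orbit, gravity supplies the centripetal force, so v = √(GM / r).
v = √(1.355e+13 / 6.368e+07) m/s ≈ 461.3 m/s = 461.3 m/s.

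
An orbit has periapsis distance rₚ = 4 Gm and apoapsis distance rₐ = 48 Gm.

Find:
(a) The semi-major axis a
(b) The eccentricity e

Convert to SI: rₚ = 4 Gm = 4e+09 m; rₐ = 48 Gm = 4.8e+10 m.
(a) a = (rₚ + rₐ) / 2 = (4e+09 + 4.8e+10) / 2 ≈ 2.6e+10 m = 26 Gm.
(b) e = (rₐ − rₚ) / (rₐ + rₚ) = (4.8e+10 − 4e+09) / (4.8e+10 + 4e+09) ≈ 0.8462.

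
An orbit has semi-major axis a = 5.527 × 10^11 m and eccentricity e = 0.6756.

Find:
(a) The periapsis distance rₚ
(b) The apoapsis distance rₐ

(a) rₚ = a(1 − e) = 5.527e+11 · (1 − 0.6756) = 5.527e+11 · 0.3244 ≈ 1.793e+11 m = 1.793 × 10^11 m.
(b) rₐ = a(1 + e) = 5.527e+11 · (1 + 0.6756) = 5.527e+11 · 1.6756 ≈ 9.261e+11 m = 9.261 × 10^11 m.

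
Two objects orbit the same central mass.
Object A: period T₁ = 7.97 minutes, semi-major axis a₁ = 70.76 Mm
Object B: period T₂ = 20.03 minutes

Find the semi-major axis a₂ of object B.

Convert to SI: T₁ = 7.97 minutes = 478.2 s; a₁ = 70.76 Mm = 7.076e+07 m; T₂ = 20.03 minutes = 1201.8 s.
Kepler's third law: (T₁/T₂)² = (a₁/a₂)³ ⇒ a₂ = a₁ · (T₂/T₁)^(2/3).
T₂/T₁ = 1201.8 / 478.2 = 2.51317.
a₂ = 7.076e+07 · (2.51317)^(2/3) m ≈ 1.308e+08 m = 130.8 Mm.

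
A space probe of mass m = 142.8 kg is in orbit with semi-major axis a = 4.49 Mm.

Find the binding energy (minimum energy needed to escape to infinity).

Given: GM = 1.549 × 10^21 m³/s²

Convert to SI: a = 4.49 Mm = 4.49e+06 m.
Total orbital energy is E = −GMm/(2a); binding energy is E_bind = −E = GMm/(2a).
E_bind = 1.549e+21 · 142.8 / (2 · 4.49e+06) J ≈ 2.463e+16 J = 24.63 PJ.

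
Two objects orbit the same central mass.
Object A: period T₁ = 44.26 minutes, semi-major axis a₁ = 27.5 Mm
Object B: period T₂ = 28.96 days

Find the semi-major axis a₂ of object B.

Convert to SI: T₁ = 44.26 minutes = 2655.6 s; a₁ = 27.5 Mm = 2.75e+07 m; T₂ = 28.96 days = 2.50214e+06 s.
Kepler's third law: (T₁/T₂)² = (a₁/a₂)³ ⇒ a₂ = a₁ · (T₂/T₁)^(2/3).
T₂/T₁ = 2.50214e+06 / 2655.6 = 942.214.
a₂ = 2.75e+07 · (942.214)^(2/3) m ≈ 2.643e+09 m = 2.643 Gm.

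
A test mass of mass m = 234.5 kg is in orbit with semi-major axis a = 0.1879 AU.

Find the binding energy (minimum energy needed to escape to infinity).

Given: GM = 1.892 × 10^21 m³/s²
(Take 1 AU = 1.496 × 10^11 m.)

Convert to SI: a = 0.1879 AU = 2.81098e+10 m.
Total orbital energy is E = −GMm/(2a); binding energy is E_bind = −E = GMm/(2a).
E_bind = 1.892e+21 · 234.5 / (2 · 2.81098e+10) J ≈ 7.892e+12 J = 7.892 TJ.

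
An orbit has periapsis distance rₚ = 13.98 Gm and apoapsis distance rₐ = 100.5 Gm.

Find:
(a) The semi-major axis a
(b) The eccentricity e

Convert to SI: rₚ = 13.98 Gm = 1.398e+10 m; rₐ = 100.5 Gm = 1.005e+11 m.
(a) a = (rₚ + rₐ) / 2 = (1.398e+10 + 1.005e+11) / 2 ≈ 5.724e+10 m = 57.24 Gm.
(b) e = (rₐ − rₚ) / (rₐ + rₚ) = (1.005e+11 − 1.398e+10) / (1.005e+11 + 1.398e+10) ≈ 0.7558.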